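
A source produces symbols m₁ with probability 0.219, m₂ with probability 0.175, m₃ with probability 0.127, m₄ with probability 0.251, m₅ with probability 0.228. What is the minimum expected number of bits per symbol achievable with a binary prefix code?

Repeatedly combine the two least-probable nodes; the expected code length is the sum of the merged weights.
merge 127/1000 + 7/40 → 151/500
merge 219/1000 + 57/250 → 447/1000
merge 251/1000 + 151/500 → 553/1000
merge 447/1000 + 553/1000 → 1
L = 151/500 + 447/1000 + 553/1000 + 1 = 1151/500 = 2.302 bits/symbol.

2.302 bits/symbol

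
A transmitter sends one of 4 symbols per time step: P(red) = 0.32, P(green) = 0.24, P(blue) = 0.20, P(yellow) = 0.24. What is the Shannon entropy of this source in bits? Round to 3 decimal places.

1.979 bits

H = −Σ pᵢ log₂ pᵢ.
−0.32·log₂(0.32) = 0.5260
−0.24·log₂(0.24) = 0.4941
−0.20·log₂(0.20) = 0.4644
−0.24·log₂(0.24) = 0.4941
Sum ≈ 1.9787 → 1.979 bits.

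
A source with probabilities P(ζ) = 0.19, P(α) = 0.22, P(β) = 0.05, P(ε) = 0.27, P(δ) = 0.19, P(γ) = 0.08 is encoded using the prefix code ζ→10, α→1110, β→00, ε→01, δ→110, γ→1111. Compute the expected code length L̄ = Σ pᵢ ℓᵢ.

L̄ = Σ pᵢ·ℓᵢ = 0.19·2 + 0.22·4 + 0.05·2 + 0.27·2 + 0.19·3 + 0.08·4 = 2.79 bits/symbol.

2.79 bits/symbol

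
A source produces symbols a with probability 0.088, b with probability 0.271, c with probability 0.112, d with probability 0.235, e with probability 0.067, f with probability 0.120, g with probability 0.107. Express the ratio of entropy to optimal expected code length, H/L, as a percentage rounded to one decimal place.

99.6%

Entropy H = −Σ p log₂ p ≈ 2.6371 bits.
Huffman merges: 67/1000+11/125→31/200; 107/1000+14/125→219/1000; 3/25+31/200→11/40; 219/1000+47/200→227/500; 271/1000+11/40→273/500; 227/500+273/500→1. L = 2649/1000 ≈ 2.6490.
Efficiency = H/L = 2.6371/2.6490 = 99.6%.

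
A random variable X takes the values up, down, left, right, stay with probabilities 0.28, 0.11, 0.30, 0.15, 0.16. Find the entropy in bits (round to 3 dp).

2.219 bits

H = −Σ pᵢ log₂ pᵢ.
−0.28·log₂(0.28) = 0.5142
−0.11·log₂(0.11) = 0.3503
−0.30·log₂(0.30) = 0.5211
−0.15·log₂(0.15) = 0.4105
−0.16·log₂(0.16) = 0.4230
Sum ≈ 2.2192 → 2.219 bits.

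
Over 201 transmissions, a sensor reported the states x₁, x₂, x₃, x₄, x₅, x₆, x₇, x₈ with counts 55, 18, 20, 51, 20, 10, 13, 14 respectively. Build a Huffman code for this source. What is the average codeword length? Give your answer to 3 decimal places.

Probabilities are the counts divided by 201.
Repeatedly combine the two least-probable nodes; the expected code length is the sum of the merged weights.
merge 10/201 + 13/201 → 23/201
merge 14/201 + 6/67 → 32/201
merge 20/201 + 20/201 → 40/201
merge 23/201 + 32/201 → 55/201
merge 40/201 + 17/67 → 91/201
merge 55/201 + 55/201 → 110/201
merge 91/201 + 110/201 → 1
L = 23/201 + 32/201 + 40/201 + 55/201 + 91/201 + 110/201 + 1 = 184/67 ≈ 2.746 bits/symbol.

2.746 bits/symbol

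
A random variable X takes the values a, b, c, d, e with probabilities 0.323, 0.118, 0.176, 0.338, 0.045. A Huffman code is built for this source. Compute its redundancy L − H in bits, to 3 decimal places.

Entropy H = −Σ p log₂ p ≈ 2.0618 bits.
Huffman merges: 9/200+59/500→163/1000; 163/1000+22/125→339/1000; 323/1000+169/500→661/1000; 339/1000+661/1000→1. L = 2163/1000 ≈ 2.1630.
L − H = 2.1630 − 2.0618 = 0.101 bits.

0.101 bits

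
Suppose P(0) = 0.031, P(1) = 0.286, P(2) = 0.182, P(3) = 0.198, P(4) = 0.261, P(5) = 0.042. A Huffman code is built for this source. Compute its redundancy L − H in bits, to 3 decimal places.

Entropy H = −Σ p log₂ p ≈ 2.2797 bits.
Huffman merges: 31/1000+21/500→73/1000; 73/1000+91/500→51/200; 99/500+51/200→453/1000; 261/1000+143/500→547/1000; 453/1000+547/1000→1. L = 291/125 ≈ 2.3280.
L − H = 2.3280 − 2.2797 = 0.048 bits.

0.048 bits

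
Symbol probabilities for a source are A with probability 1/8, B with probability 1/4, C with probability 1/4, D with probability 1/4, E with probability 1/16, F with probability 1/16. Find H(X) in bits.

Each probability is a power of 1/2, so log₂(1/p) is an integer.
H = Σ p·log₂(1/p) = 1/8·3 + 1/4·2 + 1/4·2 + 1/4·2 + 1/16·4 + 1/16·4 = 2.375 bits.

2.375 bits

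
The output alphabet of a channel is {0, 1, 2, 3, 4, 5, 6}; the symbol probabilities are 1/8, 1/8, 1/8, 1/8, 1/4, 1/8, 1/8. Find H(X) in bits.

Each probability is a power of 1/2, so log₂(1/p) is an integer.
H = Σ p·log₂(1/p) = 1/8·3 + 1/8·3 + 1/8·3 + 1/8·3 + 1/4·2 + 1/8·3 + 1/8·3 = 2.75 bits.

2.75 bits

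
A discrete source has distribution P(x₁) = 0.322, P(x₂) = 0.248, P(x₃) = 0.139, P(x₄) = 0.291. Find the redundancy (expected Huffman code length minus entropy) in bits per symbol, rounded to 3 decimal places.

Entropy H = −Σ p log₂ p ≈ 1.9393 bits.
Huffman merges: 139/1000+31/125→387/1000; 291/1000+161/500→613/1000; 387/1000+613/1000→1. L = 2 ≈ 2.0000.
L − H = 2.0000 − 1.9393 = 0.061 bits.

0.061 bits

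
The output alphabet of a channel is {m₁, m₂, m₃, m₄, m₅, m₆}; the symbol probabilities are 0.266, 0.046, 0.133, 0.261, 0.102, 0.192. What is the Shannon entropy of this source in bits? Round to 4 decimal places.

H = −Σ pᵢ log₂ pᵢ.
−0.266·log₂(0.266) = 0.5082
−0.046·log₂(0.046) = 0.2043
−0.133·log₂(0.133) = 0.3871
−0.261·log₂(0.261) = 0.5058
−0.102·log₂(0.102) = 0.3359
−0.192·log₂(0.192) = 0.4571
Sum ≈ 2.3985 → 2.3985 bits.

2.3985 bits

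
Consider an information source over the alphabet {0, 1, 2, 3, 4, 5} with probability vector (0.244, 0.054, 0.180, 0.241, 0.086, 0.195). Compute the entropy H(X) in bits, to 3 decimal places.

2.428 bits

H = −Σ pᵢ log₂ pᵢ.
−0.244·log₂(0.244) = 0.4966
−0.054·log₂(0.054) = 0.2274
−0.180·log₂(0.180) = 0.4453
−0.241·log₂(0.241) = 0.4947
−0.086·log₂(0.086) = 0.3044
−0.195·log₂(0.195) = 0.4599
Sum ≈ 2.4283 → 2.428 bits.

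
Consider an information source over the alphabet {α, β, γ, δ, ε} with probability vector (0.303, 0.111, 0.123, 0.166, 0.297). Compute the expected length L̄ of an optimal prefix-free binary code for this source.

Repeatedly combine the two least-probable nodes; the expected code length is the sum of the merged weights.
merge 111/1000 + 123/1000 → 117/500
merge 83/500 + 117/500 → 2/5
merge 297/1000 + 303/1000 → 3/5
merge 2/5 + 3/5 → 1
L = 117/500 + 2/5 + 3/5 + 1 = 1117/500 = 2.234 bits/symbol.

2.234 bits/symbol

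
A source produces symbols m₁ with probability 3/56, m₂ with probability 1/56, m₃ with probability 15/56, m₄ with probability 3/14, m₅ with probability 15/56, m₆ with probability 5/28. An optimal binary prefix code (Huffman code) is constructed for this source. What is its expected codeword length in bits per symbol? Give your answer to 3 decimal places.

Repeatedly combine the two least-probable nodes; the expected code length is the sum of the merged weights.
merge 1/56 + 3/56 → 1/14
merge 1/14 + 5/28 → 1/4
merge 3/14 + 1/4 → 13/28
merge 15/56 + 15/56 → 15/28
merge 13/28 + 15/28 → 1
L = 1/14 + 1/4 + 13/28 + 15/28 + 1 = 65/28 ≈ 2.321 bits/symbol.

2.321 bits/symbol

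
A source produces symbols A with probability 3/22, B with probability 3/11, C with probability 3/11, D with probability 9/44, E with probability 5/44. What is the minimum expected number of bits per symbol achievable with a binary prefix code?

Repeatedly combine the two least-probable nodes; the expected code length is the sum of the merged weights.
merge 5/44 + 3/22 → 1/4
merge 9/44 + 1/4 → 5/11
merge 3/11 + 3/11 → 6/11
merge 5/11 + 6/11 → 1
L = 1/4 + 5/11 + 6/11 + 1 = 9/4 = 2.25 bits/symbol.

2.25 bits/symbol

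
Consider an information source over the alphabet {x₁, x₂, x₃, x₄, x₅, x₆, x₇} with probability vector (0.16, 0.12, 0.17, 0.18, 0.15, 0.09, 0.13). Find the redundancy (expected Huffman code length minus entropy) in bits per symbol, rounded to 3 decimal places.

0.044 bits

Entropy H = −Σ p log₂ p ≈ 2.7758 bits.
Huffman merges: 9/100+3/25→21/100; 13/100+3/20→7/25; 4/25+17/100→33/100; 9/50+21/100→39/100; 7/25+33/100→61/100; 39/100+61/100→1. L = 141/50 ≈ 2.8200.
L − H = 2.8200 − 2.7758 = 0.044 bits.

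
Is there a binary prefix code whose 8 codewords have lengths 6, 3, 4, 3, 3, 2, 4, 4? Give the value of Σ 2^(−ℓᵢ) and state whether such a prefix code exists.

With common denominator 2^6 = 64: Σ 2^(−ℓᵢ) = 1/64 + 8/64 + 4/64 + 8/64 + 8/64 + 16/64 + 4/64 + 4/64 = 53/64 = 0.828125.
Kraft's inequality requires Σ ≤ 1; here Σ = 0.828125 ≤ 1, so such a prefix code exists.

0.828125; yes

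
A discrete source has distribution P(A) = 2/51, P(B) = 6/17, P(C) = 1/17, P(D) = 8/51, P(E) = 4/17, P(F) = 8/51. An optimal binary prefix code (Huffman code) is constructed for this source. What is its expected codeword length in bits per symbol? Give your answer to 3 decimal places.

2.353 bits/symbol

Repeatedly combine the two least-probable nodes; the expected code length is the sum of the merged weights.
merge 2/51 + 1/17 → 5/51
merge 5/51 + 8/51 → 13/51
merge 8/51 + 4/17 → 20/51
merge 13/51 + 6/17 → 31/51
merge 20/51 + 31/51 → 1
L = 5/51 + 13/51 + 20/51 + 31/51 + 1 = 40/17 ≈ 2.353 bits/symbol.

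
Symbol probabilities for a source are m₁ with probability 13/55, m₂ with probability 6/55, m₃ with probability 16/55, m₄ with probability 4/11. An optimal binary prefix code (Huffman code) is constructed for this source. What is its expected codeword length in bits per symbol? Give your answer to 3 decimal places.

1.982 bits/symbol

Repeatedly combine the two least-probable nodes; the expected code length is the sum of the merged weights.
merge 6/55 + 13/55 → 19/55
merge 16/55 + 19/55 → 7/11
merge 4/11 + 7/11 → 1
L = 19/55 + 7/11 + 1 = 109/55 ≈ 1.982 bits/symbol.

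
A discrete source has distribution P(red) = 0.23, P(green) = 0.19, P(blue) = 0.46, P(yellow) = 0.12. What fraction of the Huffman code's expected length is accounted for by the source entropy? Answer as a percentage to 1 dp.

Entropy H = −Σ p log₂ p ≈ 1.8253 bits.
Huffman merges: 3/25+19/100→31/100; 23/100+31/100→27/50; 23/50+27/50→1. L = 37/20 ≈ 1.8500.
Efficiency = H/L = 1.8253/1.8500 = 98.7%.

98.7%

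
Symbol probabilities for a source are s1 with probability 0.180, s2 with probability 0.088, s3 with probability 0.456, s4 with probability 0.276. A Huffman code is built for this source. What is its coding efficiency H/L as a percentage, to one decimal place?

Entropy H = −Σ p log₂ p ≈ 1.7831 bits.
Huffman merges: 11/125+9/50→67/250; 67/250+69/250→68/125; 57/125+68/125→1. L = 453/250 ≈ 1.8120.
Efficiency = H/L = 1.7831/1.8120 = 98.4%.

98.4%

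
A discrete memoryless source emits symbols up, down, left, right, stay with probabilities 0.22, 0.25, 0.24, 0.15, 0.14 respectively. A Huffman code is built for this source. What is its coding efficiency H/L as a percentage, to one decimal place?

99.7%

Entropy H = −Σ p log₂ p ≈ 2.2824 bits.
Huffman merges: 7/50+3/20→29/100; 11/50+6/25→23/50; 1/4+29/100→27/50; 23/50+27/50→1. L = 229/100 ≈ 2.2900.
Efficiency = H/L = 2.2824/2.2900 = 99.7%.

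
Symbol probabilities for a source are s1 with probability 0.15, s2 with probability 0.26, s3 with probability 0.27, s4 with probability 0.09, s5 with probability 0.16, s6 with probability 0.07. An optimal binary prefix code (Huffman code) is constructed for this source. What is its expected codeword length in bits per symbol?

Repeatedly combine the two least-probable nodes; the expected code length is the sum of the merged weights.
merge 7/100 + 9/100 → 4/25
merge 3/20 + 4/25 → 31/100
merge 4/25 + 13/50 → 21/50
merge 27/100 + 31/100 → 29/50
merge 21/50 + 29/50 → 1
L = 4/25 + 31/100 + 21/50 + 29/50 + 1 = 247/100 = 2.47 bits/symbol.

2.47 bits/symbol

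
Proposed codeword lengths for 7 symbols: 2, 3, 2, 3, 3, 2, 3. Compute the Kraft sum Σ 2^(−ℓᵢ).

1.25

With common denominator 2^3 = 8: Σ 2^(−ℓᵢ) = 2/8 + 1/8 + 2/8 + 1/8 + 1/8 + 2/8 + 1/8 = 10/8 = 1.25.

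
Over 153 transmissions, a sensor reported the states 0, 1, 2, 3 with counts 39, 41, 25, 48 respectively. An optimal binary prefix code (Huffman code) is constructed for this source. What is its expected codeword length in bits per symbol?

Probabilities are the counts divided by 153.
Repeatedly combine the two least-probable nodes; the expected code length is the sum of the merged weights.
merge 25/153 + 13/51 → 64/153
merge 41/153 + 16/51 → 89/153
merge 64/153 + 89/153 → 1
L = 64/153 + 89/153 + 1 = 2 bits/symbol.

2 bits/symbol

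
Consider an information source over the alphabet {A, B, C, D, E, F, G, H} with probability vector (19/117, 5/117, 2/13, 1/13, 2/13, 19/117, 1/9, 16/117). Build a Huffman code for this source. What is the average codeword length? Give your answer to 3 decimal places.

2.957 bits/symbol

Repeatedly combine the two least-probable nodes; the expected code length is the sum of the merged weights.
merge 5/117 + 1/13 → 14/117
merge 1/9 + 14/117 → 3/13
merge 16/117 + 2/13 → 34/117
merge 2/13 + 19/117 → 37/117
merge 19/117 + 3/13 → 46/117
merge 34/117 + 37/117 → 71/117
merge 46/117 + 71/117 → 1
L = 14/117 + 3/13 + 34/117 + 37/117 + 46/117 + 71/117 + 1 = 346/117 ≈ 2.957 bits/symbol.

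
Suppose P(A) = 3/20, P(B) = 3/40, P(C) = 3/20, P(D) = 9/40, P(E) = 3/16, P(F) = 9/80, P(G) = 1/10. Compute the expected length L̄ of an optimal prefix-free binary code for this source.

Repeatedly combine the two least-probable nodes; the expected code length is the sum of the merged weights.
merge 3/40 + 1/10 → 7/40
merge 9/80 + 3/20 → 21/80
merge 3/20 + 7/40 → 13/40
merge 3/16 + 9/40 → 33/80
merge 21/80 + 13/40 → 47/80
merge 33/80 + 47/80 → 1
L = 7/40 + 21/80 + 13/40 + 33/80 + 47/80 + 1 = 221/80 = 2.7625 bits/symbol.

2.7625 bits/symbol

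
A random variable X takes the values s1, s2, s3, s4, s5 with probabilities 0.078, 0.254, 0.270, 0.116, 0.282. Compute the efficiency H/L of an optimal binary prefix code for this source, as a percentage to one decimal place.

99.1%

Entropy H = −Σ p log₂ p ≈ 2.1748 bits.
Huffman merges: 39/500+29/250→97/500; 97/500+127/500→56/125; 27/100+141/500→69/125; 56/125+69/125→1. L = 1097/500 ≈ 2.1940.
Efficiency = H/L = 2.1748/2.1940 = 99.1%.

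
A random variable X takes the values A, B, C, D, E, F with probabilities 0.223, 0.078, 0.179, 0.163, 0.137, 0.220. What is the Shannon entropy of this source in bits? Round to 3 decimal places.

2.514 bits

H = −Σ pᵢ log₂ pᵢ.
−0.223·log₂(0.223) = 0.4828
−0.078·log₂(0.078) = 0.2871
−0.179·log₂(0.179) = 0.4443
−0.163·log₂(0.163) = 0.4266
−0.137·log₂(0.137) = 0.3929
−0.220·log₂(0.220) = 0.4806
Sum ≈ 2.5141 → 2.514 bits.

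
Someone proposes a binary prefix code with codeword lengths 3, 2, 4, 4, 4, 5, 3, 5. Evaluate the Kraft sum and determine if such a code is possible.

0.75; yes

With common denominator 2^5 = 32: Σ 2^(−ℓᵢ) = 4/32 + 8/32 + 2/32 + 2/32 + 2/32 + 1/32 + 4/32 + 1/32 = 24/32 = 0.75.
Kraft's inequality requires Σ ≤ 1; here Σ = 0.75 ≤ 1, so such a prefix code exists.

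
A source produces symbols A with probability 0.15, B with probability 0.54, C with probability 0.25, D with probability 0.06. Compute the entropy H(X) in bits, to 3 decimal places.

1.634 bits

H = −Σ pᵢ log₂ pᵢ.
−0.15·log₂(0.15) = 0.4105
−0.54·log₂(0.54) = 0.4800
−0.25·log₂(0.25) = 0.5000
−0.06·log₂(0.06) = 0.2435
Sum ≈ 1.6341 → 1.634 bits.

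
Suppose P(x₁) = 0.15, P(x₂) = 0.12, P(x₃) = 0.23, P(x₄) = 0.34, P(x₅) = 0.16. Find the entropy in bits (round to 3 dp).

H = −Σ pᵢ log₂ pᵢ.
−0.15·log₂(0.15) = 0.4105
−0.12·log₂(0.12) = 0.3671
−0.23·log₂(0.23) = 0.4877
−0.34·log₂(0.34) = 0.5292
−0.16·log₂(0.16) = 0.4230
Sum ≈ 2.2175 → 2.217 bits.

2.217 bits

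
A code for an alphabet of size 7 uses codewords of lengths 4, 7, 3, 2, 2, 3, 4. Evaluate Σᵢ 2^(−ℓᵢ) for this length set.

0.8828125

With common denominator 2^7 = 128: Σ 2^(−ℓᵢ) = 8/128 + 1/128 + 16/128 + 32/128 + 32/128 + 16/128 + 8/128 = 113/128 = 0.8828125.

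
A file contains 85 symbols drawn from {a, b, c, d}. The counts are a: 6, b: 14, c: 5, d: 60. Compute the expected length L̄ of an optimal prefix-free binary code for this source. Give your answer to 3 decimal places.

Probabilities are the counts divided by 85.
Repeatedly combine the two least-probable nodes; the expected code length is the sum of the merged weights.
merge 1/17 + 6/85 → 11/85
merge 11/85 + 14/85 → 5/17
merge 5/17 + 12/17 → 1
L = 11/85 + 5/17 + 1 = 121/85 ≈ 1.424 bits/symbol.

1.424 bits/symbol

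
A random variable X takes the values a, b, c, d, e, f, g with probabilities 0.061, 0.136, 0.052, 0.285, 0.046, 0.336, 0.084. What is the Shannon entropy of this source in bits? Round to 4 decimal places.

H = −Σ pᵢ log₂ pᵢ.
−0.061·log₂(0.061) = 0.2461
−0.136·log₂(0.136) = 0.3915
−0.052·log₂(0.052) = 0.2218
−0.285·log₂(0.285) = 0.5161
−0.046·log₂(0.046) = 0.2043
−0.336·log₂(0.336) = 0.5287
−0.084·log₂(0.084) = 0.3002
Sum ≈ 2.4087 → 2.4087 bits.

2.4087 bits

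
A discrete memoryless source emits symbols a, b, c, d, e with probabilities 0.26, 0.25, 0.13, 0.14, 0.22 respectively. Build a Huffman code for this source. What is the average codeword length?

Repeatedly combine the two least-probable nodes; the expected code length is the sum of the merged weights.
merge 13/100 + 7/50 → 27/100
merge 11/50 + 1/4 → 47/100
merge 13/50 + 27/100 → 53/100
merge 47/100 + 53/100 → 1
L = 27/100 + 47/100 + 53/100 + 1 = 227/100 = 2.27 bits/symbol.

2.27 bits/symbol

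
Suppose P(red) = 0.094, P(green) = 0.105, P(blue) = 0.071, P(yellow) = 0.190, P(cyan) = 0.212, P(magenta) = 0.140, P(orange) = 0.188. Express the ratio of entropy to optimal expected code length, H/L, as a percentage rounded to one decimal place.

Entropy H = −Σ p log₂ p ≈ 2.7131 bits.
Huffman merges: 71/1000+47/500→33/200; 21/200+7/50→49/200; 33/200+47/250→353/1000; 19/100+53/250→201/500; 49/200+353/1000→299/500; 201/500+299/500→1. L = 2763/1000 ≈ 2.7630.
Efficiency = H/L = 2.7131/2.7630 = 98.2%.

98.2%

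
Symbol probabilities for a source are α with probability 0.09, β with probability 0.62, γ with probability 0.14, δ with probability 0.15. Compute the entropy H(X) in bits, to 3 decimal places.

H = −Σ pᵢ log₂ pᵢ.
−0.09·log₂(0.09) = 0.3127
−0.62·log₂(0.62) = 0.4276
−0.14·log₂(0.14) = 0.3971
−0.15·log₂(0.15) = 0.4105
Sum ≈ 1.5479 → 1.548 bits.

1.548 bits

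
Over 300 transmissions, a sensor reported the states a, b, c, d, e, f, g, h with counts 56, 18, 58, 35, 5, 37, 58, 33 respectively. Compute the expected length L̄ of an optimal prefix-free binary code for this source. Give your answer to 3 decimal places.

Probabilities are the counts divided by 300.
Repeatedly combine the two least-probable nodes; the expected code length is the sum of the merged weights.
merge 1/60 + 3/50 → 23/300
merge 23/300 + 11/100 → 14/75
merge 7/60 + 37/300 → 6/25
merge 14/75 + 14/75 → 28/75
merge 29/150 + 29/150 → 29/75
merge 6/25 + 28/75 → 46/75
merge 29/75 + 46/75 → 1
L = 23/300 + 14/75 + 6/25 + 28/75 + 29/75 + 46/75 + 1 = 863/300 ≈ 2.877 bits/symbol.

2.877 bits/symbol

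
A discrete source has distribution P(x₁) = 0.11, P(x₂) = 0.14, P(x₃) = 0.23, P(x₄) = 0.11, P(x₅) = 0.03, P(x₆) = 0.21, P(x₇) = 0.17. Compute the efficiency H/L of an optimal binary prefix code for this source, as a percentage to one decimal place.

97.9%

Entropy H = −Σ p log₂ p ≈ 2.6445 bits.
Huffman merges: 3/100+11/100→7/50; 11/100+7/50→1/4; 7/50+17/100→31/100; 21/100+23/100→11/25; 1/4+31/100→14/25; 11/25+14/25→1. L = 27/10 ≈ 2.7000.
Efficiency = H/L = 2.6445/2.7000 = 97.9%.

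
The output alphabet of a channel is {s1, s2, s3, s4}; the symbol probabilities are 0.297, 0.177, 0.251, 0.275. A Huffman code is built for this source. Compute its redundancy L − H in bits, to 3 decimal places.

0.025 bits

Entropy H = −Σ p log₂ p ≈ 1.9751 bits.
Huffman merges: 177/1000+251/1000→107/250; 11/40+297/1000→143/250; 107/250+143/250→1. L = 2 ≈ 2.0000.
L − H = 2.0000 − 1.9751 = 0.025 bits.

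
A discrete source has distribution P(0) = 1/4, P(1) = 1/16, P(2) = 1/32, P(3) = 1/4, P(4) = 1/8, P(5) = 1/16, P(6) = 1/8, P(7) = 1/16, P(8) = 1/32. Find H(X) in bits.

Each probability is a power of 1/2, so log₂(1/p) is an integer.
H = Σ p·log₂(1/p) = 1/4·2 + 1/16·4 + 1/32·5 + 1/4·2 + 1/8·3 + 1/16·4 + 1/8·3 + 1/16·4 + 1/32·5 = 2.8125 bits.

2.8125 bits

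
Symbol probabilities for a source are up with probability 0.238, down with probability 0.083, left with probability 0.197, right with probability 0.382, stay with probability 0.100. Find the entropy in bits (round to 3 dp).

H = −Σ pᵢ log₂ pᵢ.
−0.238·log₂(0.238) = 0.4929
−0.083·log₂(0.083) = 0.2980
−0.197·log₂(0.197) = 0.4617
−0.382·log₂(0.382) = 0.5304
−0.100·log₂(0.100) = 0.3322
Sum ≈ 2.1152 → 2.115 bits.

2.115 bits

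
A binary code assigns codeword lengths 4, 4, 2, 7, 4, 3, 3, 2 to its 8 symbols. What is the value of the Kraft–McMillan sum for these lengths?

With common denominator 2^7 = 128: Σ 2^(−ℓᵢ) = 8/128 + 8/128 + 32/128 + 1/128 + 8/128 + 16/128 + 16/128 + 32/128 = 121/128 = 0.9453125.

0.9453125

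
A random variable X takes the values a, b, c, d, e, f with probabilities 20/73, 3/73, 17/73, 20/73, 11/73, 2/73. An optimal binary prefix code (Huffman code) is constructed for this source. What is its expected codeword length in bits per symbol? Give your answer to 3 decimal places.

Repeatedly combine the two least-probable nodes; the expected code length is the sum of the merged weights.
merge 2/73 + 3/73 → 5/73
merge 5/73 + 11/73 → 16/73
merge 16/73 + 17/73 → 33/73
merge 20/73 + 20/73 → 40/73
merge 33/73 + 40/73 → 1
L = 5/73 + 16/73 + 33/73 + 40/73 + 1 = 167/73 ≈ 2.288 bits/symbol.

2.288 bits/symbol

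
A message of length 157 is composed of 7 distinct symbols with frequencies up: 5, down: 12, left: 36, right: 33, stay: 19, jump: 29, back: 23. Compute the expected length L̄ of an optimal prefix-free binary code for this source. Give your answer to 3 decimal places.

Probabilities are the counts divided by 157.
Repeatedly combine the two least-probable nodes; the expected code length is the sum of the merged weights.
merge 5/157 + 12/157 → 17/157
merge 17/157 + 19/157 → 36/157
merge 23/157 + 29/157 → 52/157
merge 33/157 + 36/157 → 69/157
merge 36/157 + 52/157 → 88/157
merge 69/157 + 88/157 → 1
L = 17/157 + 36/157 + 52/157 + 69/157 + 88/157 + 1 = 419/157 ≈ 2.669 bits/symbol.

2.669 bits/symbol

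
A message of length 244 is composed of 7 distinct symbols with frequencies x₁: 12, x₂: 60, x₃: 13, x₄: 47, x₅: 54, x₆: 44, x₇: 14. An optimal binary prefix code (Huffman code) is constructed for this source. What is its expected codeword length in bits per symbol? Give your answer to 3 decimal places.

Probabilities are the counts divided by 244.
Repeatedly combine the two least-probable nodes; the expected code length is the sum of the merged weights.
merge 3/61 + 13/244 → 25/244
merge 7/122 + 25/244 → 39/244
merge 39/244 + 11/61 → 83/244
merge 47/244 + 27/122 → 101/244
merge 15/61 + 83/244 → 143/244
merge 101/244 + 143/244 → 1
L = 25/244 + 39/244 + 83/244 + 101/244 + 143/244 + 1 = 635/244 ≈ 2.602 bits/symbol.

2.602 bits/symbol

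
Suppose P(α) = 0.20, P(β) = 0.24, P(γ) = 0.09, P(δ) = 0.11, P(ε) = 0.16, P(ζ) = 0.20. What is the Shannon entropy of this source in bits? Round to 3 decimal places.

H = −Σ pᵢ log₂ pᵢ.
−0.20·log₂(0.20) = 0.4644
−0.24·log₂(0.24) = 0.4941
−0.09·log₂(0.09) = 0.3127
−0.11·log₂(0.11) = 0.3503
−0.16·log₂(0.16) = 0.4230
−0.20·log₂(0.20) = 0.4644
Sum ≈ 2.5089 → 2.509 bits.

2.509 bits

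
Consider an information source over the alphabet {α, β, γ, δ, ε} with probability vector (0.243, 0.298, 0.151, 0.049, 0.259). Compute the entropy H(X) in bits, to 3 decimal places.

2.146 bits

H = −Σ pᵢ log₂ pᵢ.
−0.243·log₂(0.243) = 0.4960
−0.298·log₂(0.298) = 0.5205
−0.151·log₂(0.151) = 0.4118
−0.049·log₂(0.049) = 0.2132
−0.259·log₂(0.259) = 0.5048
Sum ≈ 2.1463 → 2.146 bits.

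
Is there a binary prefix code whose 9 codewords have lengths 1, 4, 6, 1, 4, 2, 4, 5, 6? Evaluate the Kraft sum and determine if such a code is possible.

1.5; no

With common denominator 2^6 = 64: Σ 2^(−ℓᵢ) = 32/64 + 4/64 + 1/64 + 32/64 + 4/64 + 16/64 + 4/64 + 2/64 + 1/64 = 96/64 = 1.5.
Kraft's inequality requires Σ ≤ 1; here Σ = 1.5 > 1, so no such prefix code exists.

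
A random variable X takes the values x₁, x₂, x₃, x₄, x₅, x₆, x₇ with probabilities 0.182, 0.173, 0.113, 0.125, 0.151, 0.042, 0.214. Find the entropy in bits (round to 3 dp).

2.696 bits

H = −Σ pᵢ log₂ pᵢ.
−0.182·log₂(0.182) = 0.4474
−0.173·log₂(0.173) = 0.4379
−0.113·log₂(0.113) = 0.3555
−0.125·log₂(0.125) = 0.3750
−0.151·log₂(0.151) = 0.4118
−0.042·log₂(0.042) = 0.1921
−0.214·log₂(0.214) = 0.4760
Sum ≈ 2.6956 → 2.696 bits.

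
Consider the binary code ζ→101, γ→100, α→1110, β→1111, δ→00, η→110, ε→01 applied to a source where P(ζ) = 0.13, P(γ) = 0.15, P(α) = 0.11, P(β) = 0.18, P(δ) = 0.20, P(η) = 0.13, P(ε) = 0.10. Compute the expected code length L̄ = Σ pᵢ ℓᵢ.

L̄ = Σ pᵢ·ℓᵢ = 0.13·3 + 0.15·3 + 0.11·4 + 0.18·4 + 0.20·2 + 0.13·3 + 0.10·2 = 2.99 bits/symbol.

2.99 bits/symbol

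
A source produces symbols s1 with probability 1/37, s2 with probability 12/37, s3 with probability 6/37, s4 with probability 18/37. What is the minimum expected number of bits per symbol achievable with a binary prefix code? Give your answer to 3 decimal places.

Repeatedly combine the two least-probable nodes; the expected code length is the sum of the merged weights.
merge 1/37 + 6/37 → 7/37
merge 7/37 + 12/37 → 19/37
merge 18/37 + 19/37 → 1
L = 7/37 + 19/37 + 1 = 63/37 ≈ 1.703 bits/symbol.

1.703 bits/symbol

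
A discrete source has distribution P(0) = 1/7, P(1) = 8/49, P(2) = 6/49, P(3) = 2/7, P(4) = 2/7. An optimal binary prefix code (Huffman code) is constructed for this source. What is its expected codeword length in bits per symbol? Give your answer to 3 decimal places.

2.265 bits/symbol

Repeatedly combine the two least-probable nodes; the expected code length is the sum of the merged weights.
merge 6/49 + 1/7 → 13/49
merge 8/49 + 13/49 → 3/7
merge 2/7 + 2/7 → 4/7
merge 3/7 + 4/7 → 1
L = 13/49 + 3/7 + 4/7 + 1 = 111/49 ≈ 2.265 bits/symbol.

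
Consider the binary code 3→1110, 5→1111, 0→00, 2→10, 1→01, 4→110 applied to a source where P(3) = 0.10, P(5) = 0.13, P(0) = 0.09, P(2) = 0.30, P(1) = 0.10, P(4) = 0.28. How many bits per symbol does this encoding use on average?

L̄ = Σ pᵢ·ℓᵢ = 0.10·4 + 0.13·4 + 0.09·2 + 0.30·2 + 0.10·2 + 0.28·3 = 2.74 bits/symbol.

2.74 bits/symbol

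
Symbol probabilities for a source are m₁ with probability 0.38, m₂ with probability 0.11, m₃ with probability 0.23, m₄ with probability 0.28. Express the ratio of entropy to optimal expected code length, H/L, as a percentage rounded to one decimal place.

Entropy H = −Σ p log₂ p ≈ 1.8826 bits.
Huffman merges: 11/100+23/100→17/50; 7/25+17/50→31/50; 19/50+31/50→1. L = 49/25 ≈ 1.9600.
Efficiency = H/L = 1.8826/1.9600 = 96.1%.

96.1%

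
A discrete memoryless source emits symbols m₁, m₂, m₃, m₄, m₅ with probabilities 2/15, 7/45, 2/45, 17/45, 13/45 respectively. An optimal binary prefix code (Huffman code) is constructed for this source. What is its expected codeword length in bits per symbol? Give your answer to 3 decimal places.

Repeatedly combine the two least-probable nodes; the expected code length is the sum of the merged weights.
merge 2/45 + 2/15 → 8/45
merge 7/45 + 8/45 → 1/3
merge 13/45 + 1/3 → 28/45
merge 17/45 + 28/45 → 1
L = 8/45 + 1/3 + 28/45 + 1 = 32/15 ≈ 2.133 bits/symbol.

2.133 bits/symbol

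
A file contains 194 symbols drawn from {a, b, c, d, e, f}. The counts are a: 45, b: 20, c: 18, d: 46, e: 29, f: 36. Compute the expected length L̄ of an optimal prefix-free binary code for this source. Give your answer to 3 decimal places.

2.531 bits/symbol

Probabilities are the counts divided by 194.
Repeatedly combine the two least-probable nodes; the expected code length is the sum of the merged weights.
merge 9/97 + 10/97 → 19/97
merge 29/194 + 18/97 → 65/194
merge 19/97 + 45/194 → 83/194
merge 23/97 + 65/194 → 111/194
merge 83/194 + 111/194 → 1
L = 19/97 + 65/194 + 83/194 + 111/194 + 1 = 491/194 ≈ 2.531 bits/symbol.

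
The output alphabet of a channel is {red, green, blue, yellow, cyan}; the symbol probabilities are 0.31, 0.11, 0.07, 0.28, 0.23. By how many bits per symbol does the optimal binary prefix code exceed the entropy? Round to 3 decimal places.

Entropy H = −Σ p log₂ p ≈ 2.1445 bits.
Huffman merges: 7/100+11/100→9/50; 9/50+23/100→41/100; 7/25+31/100→59/100; 41/100+59/100→1. L = 109/50 ≈ 2.1800.
L − H = 2.1800 − 2.1445 = 0.035 bits.

0.035 bits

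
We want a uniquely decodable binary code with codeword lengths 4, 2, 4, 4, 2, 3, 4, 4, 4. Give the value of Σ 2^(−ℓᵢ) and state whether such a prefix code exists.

1; yes

With common denominator 2^4 = 16: Σ 2^(−ℓᵢ) = 1/16 + 4/16 + 1/16 + 1/16 + 4/16 + 2/16 + 1/16 + 1/16 + 1/16 = 16/16 = 1.
Kraft's inequality requires Σ ≤ 1; here Σ = 1 ≤ 1, so such a prefix code exists.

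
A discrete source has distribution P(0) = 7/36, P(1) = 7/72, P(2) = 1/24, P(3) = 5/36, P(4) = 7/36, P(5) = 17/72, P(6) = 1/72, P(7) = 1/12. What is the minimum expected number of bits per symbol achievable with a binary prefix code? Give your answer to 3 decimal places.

2.764 bits/symbol

Repeatedly combine the two least-probable nodes; the expected code length is the sum of the merged weights.
merge 1/72 + 1/24 → 1/18
merge 1/18 + 1/12 → 5/36
merge 7/72 + 5/36 → 17/72
merge 5/36 + 7/36 → 1/3
merge 7/36 + 17/72 → 31/72
merge 17/72 + 1/3 → 41/72
merge 31/72 + 41/72 → 1
L = 1/18 + 5/36 + 17/72 + 1/3 + 31/72 + 41/72 + 1 = 199/72 ≈ 2.764 bits/symbol.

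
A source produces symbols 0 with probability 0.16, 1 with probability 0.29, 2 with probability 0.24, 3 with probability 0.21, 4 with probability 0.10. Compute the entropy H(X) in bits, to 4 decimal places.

H = −Σ pᵢ log₂ pᵢ.
−0.16·log₂(0.16) = 0.4230
−0.29·log₂(0.29) = 0.5179
−0.24·log₂(0.24) = 0.4941
−0.21·log₂(0.21) = 0.4728
−0.10·log₂(0.10) = 0.3322
Sum ≈ 2.2401 → 2.2401 bits.

2.2401 bits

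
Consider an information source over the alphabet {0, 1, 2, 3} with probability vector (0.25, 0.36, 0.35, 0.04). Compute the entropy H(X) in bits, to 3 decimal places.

1.746 bits

H = −Σ pᵢ log₂ pᵢ.
−0.25·log₂(0.25) = 0.5000
−0.36·log₂(0.36) = 0.5306
−0.35·log₂(0.35) = 0.5301
−0.04·log₂(0.04) = 0.1858
Sum ≈ 1.7465 → 1.746 bits.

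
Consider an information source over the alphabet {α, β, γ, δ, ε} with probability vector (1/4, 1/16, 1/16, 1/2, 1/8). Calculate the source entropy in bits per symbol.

Each probability is a power of 1/2, so log₂(1/p) is an integer.
H = Σ p·log₂(1/p) = 1/4·2 + 1/16·4 + 1/16·4 + 1/2·1 + 1/8·3 = 1.875 bits.

1.875 bits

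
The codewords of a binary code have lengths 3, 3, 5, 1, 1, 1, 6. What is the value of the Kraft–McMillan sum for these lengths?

1.796875

With common denominator 2^6 = 64: Σ 2^(−ℓᵢ) = 8/64 + 8/64 + 2/64 + 32/64 + 32/64 + 32/64 + 1/64 = 115/64 = 1.796875.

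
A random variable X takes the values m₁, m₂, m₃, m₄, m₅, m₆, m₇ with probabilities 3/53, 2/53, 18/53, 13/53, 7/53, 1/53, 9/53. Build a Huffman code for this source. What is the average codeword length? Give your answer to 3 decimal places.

Repeatedly combine the two least-probable nodes; the expected code length is the sum of the merged weights.
merge 1/53 + 2/53 → 3/53
merge 3/53 + 3/53 → 6/53
merge 6/53 + 7/53 → 13/53
merge 9/53 + 13/53 → 22/53
merge 13/53 + 18/53 → 31/53
merge 22/53 + 31/53 → 1
L = 3/53 + 6/53 + 13/53 + 22/53 + 31/53 + 1 = 128/53 ≈ 2.415 bits/symbol.

2.415 bits/symbol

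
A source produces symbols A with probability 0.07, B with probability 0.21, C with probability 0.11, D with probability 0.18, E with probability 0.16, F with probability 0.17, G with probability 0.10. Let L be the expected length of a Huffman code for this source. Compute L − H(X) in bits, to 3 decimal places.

0.053 bits

Entropy H = −Σ p log₂ p ≈ 2.7268 bits.
Huffman merges: 7/100+1/10→17/100; 11/100+4/25→27/100; 17/100+17/100→17/50; 9/50+21/100→39/100; 27/100+17/50→61/100; 39/100+61/100→1. L = 139/50 ≈ 2.7800.
L − H = 2.7800 − 2.7268 = 0.053 bits.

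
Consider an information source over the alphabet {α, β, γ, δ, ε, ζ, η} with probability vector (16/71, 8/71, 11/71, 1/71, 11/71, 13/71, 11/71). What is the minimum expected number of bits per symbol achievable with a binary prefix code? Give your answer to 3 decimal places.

2.718 bits/symbol

Repeatedly combine the two least-probable nodes; the expected code length is the sum of the merged weights.
merge 1/71 + 8/71 → 9/71
merge 9/71 + 11/71 → 20/71
merge 11/71 + 11/71 → 22/71
merge 13/71 + 16/71 → 29/71
merge 20/71 + 22/71 → 42/71
merge 29/71 + 42/71 → 1
L = 9/71 + 20/71 + 22/71 + 29/71 + 42/71 + 1 = 193/71 ≈ 2.718 bits/symbol.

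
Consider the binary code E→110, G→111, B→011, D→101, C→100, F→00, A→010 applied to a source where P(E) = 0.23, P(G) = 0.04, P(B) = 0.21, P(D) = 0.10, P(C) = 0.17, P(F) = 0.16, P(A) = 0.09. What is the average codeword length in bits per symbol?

L̄ = Σ pᵢ·ℓᵢ = 0.23·3 + 0.04·3 + 0.21·3 + 0.10·3 + 0.17·3 + 0.16·2 + 0.09·3 = 2.84 bits/symbol.

2.84 bits/symbol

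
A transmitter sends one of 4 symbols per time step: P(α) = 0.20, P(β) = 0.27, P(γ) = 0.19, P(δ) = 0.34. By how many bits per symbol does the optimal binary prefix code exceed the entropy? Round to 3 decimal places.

Entropy H = −Σ p log₂ p ≈ 1.9588 bits.
Huffman merges: 19/100+1/5→39/100; 27/100+17/50→61/100; 39/100+61/100→1. L = 2 ≈ 2.0000.
L − H = 2.0000 − 1.9588 = 0.041 bits.

0.041 bits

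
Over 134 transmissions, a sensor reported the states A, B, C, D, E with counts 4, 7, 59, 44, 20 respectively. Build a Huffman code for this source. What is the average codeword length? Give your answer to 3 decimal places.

Probabilities are the counts divided by 134.
Repeatedly combine the two least-probable nodes; the expected code length is the sum of the merged weights.
merge 2/67 + 7/134 → 11/134
merge 11/134 + 10/67 → 31/134
merge 31/134 + 22/67 → 75/134
merge 59/134 + 75/134 → 1
L = 11/134 + 31/134 + 75/134 + 1 = 251/134 ≈ 1.873 bits/symbol.

1.873 bits/symbol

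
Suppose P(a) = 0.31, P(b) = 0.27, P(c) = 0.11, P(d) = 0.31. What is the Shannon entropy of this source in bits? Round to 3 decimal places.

1.908 bits

H = −Σ pᵢ log₂ pᵢ.
−0.31·log₂(0.31) = 0.5238
−0.27·log₂(0.27) = 0.5100
−0.11·log₂(0.11) = 0.3503
−0.31·log₂(0.31) = 0.5238
Sum ≈ 1.9079 → 1.908 bits.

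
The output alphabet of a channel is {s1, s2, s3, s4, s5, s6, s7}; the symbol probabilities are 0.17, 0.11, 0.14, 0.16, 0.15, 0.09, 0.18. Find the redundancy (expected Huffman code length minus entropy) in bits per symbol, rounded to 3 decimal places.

0.046 bits

Entropy H = −Σ p log₂ p ≈ 2.7735 bits.
Huffman merges: 9/100+11/100→1/5; 7/50+3/20→29/100; 4/25+17/100→33/100; 9/50+1/5→19/50; 29/100+33/100→31/50; 19/50+31/50→1. L = 141/50 ≈ 2.8200.
L − H = 2.8200 − 2.7735 = 0.046 bits.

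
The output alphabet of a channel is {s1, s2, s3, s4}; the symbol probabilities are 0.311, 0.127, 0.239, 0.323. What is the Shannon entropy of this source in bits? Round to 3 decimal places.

H = −Σ pᵢ log₂ pᵢ.
−0.311·log₂(0.311) = 0.5240
−0.127·log₂(0.127) = 0.3781
−0.239·log₂(0.239) = 0.4935
−0.323·log₂(0.323) = 0.5266
Sum ≈ 1.9223 → 1.922 bits.

1.922 bits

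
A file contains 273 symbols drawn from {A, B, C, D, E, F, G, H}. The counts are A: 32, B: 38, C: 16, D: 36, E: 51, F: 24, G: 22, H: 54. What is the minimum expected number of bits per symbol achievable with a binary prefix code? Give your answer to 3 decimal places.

Probabilities are the counts divided by 273.
Repeatedly combine the two least-probable nodes; the expected code length is the sum of the merged weights.
merge 16/273 + 22/273 → 38/273
merge 8/91 + 32/273 → 8/39
merge 12/91 + 38/273 → 74/273
merge 38/273 + 17/91 → 89/273
merge 18/91 + 8/39 → 110/273
merge 74/273 + 89/273 → 163/273
merge 110/273 + 163/273 → 1
L = 38/273 + 8/39 + 74/273 + 89/273 + 110/273 + 163/273 + 1 = 803/273 ≈ 2.941 bits/symbol.

2.941 bits/symbol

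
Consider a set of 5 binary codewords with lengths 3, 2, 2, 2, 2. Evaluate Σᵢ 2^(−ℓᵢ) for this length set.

With common denominator 2^3 = 8: Σ 2^(−ℓᵢ) = 1/8 + 2/8 + 2/8 + 2/8 + 2/8 = 9/8 = 1.125.

1.125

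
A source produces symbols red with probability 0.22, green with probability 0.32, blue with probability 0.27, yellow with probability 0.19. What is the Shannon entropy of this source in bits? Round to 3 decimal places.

H = −Σ pᵢ log₂ pᵢ.
−0.22·log₂(0.22) = 0.4806
−0.32·log₂(0.32) = 0.5260
−0.27·log₂(0.27) = 0.5100
−0.19·log₂(0.19) = 0.4552
Sum ≈ 1.9719 → 1.972 bits.

1.972 bits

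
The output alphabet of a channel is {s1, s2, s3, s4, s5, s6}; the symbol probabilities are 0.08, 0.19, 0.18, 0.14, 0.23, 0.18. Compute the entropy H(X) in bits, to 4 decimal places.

2.5221 bits

H = −Σ pᵢ log₂ pᵢ.
−0.08·log₂(0.08) = 0.2915
−0.19·log₂(0.19) = 0.4552
−0.18·log₂(0.18) = 0.4453
−0.14·log₂(0.14) = 0.3971
−0.23·log₂(0.23) = 0.4877
−0.18·log₂(0.18) = 0.4453
Sum ≈ 2.5221 → 2.5221 bits.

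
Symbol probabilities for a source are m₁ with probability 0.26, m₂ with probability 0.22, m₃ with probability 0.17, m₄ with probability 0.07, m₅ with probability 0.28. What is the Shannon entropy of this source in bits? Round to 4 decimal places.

2.2032 bits

H = −Σ pᵢ log₂ pᵢ.
−0.26·log₂(0.26) = 0.5053
−0.22·log₂(0.22) = 0.4806
−0.17·log₂(0.17) = 0.4346
−0.07·log₂(0.07) = 0.2686
−0.28·log₂(0.28) = 0.5142
Sum ≈ 2.2032 → 2.2032 bits.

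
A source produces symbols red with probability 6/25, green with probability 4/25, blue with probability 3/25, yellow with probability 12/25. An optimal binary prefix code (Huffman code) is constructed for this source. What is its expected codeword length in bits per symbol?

1.8 bits/symbol

Repeatedly combine the two least-probable nodes; the expected code length is the sum of the merged weights.
merge 3/25 + 4/25 → 7/25
merge 6/25 + 7/25 → 13/25
merge 12/25 + 13/25 → 1
L = 7/25 + 13/25 + 1 = 9/5 = 1.8 bits/symbol.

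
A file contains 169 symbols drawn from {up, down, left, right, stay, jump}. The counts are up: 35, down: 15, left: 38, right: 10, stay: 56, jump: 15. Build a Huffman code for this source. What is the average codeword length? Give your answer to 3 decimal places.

Probabilities are the counts divided by 169.
Repeatedly combine the two least-probable nodes; the expected code length is the sum of the merged weights.
merge 10/169 + 15/169 → 25/169
merge 15/169 + 25/169 → 40/169
merge 35/169 + 38/169 → 73/169
merge 40/169 + 56/169 → 96/169
merge 73/169 + 96/169 → 1
L = 25/169 + 40/169 + 73/169 + 96/169 + 1 = 31/13 ≈ 2.385 bits/symbol.

2.385 bits/symbol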